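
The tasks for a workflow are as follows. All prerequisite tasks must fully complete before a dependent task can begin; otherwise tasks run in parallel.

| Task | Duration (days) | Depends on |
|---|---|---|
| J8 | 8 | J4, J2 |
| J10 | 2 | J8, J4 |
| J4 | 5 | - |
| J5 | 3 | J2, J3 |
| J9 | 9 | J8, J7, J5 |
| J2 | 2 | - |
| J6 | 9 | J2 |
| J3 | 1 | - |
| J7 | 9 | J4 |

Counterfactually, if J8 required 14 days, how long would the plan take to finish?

Actual critical path: J4→J7→J9 = 5+9+9 = 23 ⇒ 23 days.
J8 has 1 day of float (longest path through it is 22).
New critical path: J4→J8→J9 = 5+14+9 = 28 ⇒ 28 days.

28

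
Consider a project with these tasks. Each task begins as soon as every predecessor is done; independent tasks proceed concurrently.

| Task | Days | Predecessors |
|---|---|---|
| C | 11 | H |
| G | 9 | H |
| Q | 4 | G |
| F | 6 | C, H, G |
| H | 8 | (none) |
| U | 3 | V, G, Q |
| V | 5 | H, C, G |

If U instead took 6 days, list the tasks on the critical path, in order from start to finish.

H, C, V, U

Actual critical path: H→C→V→U = 8+11+5+3 = 27 ⇒ 27 days.
Since U is critical, the +3 change carries straight to that chain (now 30 days).
The critical path is still H→C→V→U; finish is now 30 days.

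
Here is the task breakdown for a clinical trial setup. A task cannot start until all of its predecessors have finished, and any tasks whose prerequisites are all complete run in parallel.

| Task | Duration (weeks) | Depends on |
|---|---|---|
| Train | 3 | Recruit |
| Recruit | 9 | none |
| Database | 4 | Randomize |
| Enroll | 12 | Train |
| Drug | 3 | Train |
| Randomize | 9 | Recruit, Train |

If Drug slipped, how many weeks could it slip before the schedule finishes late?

The longest chain is Recruit→Train→Randomize→Database = 9+3+9+4 = 25; overall finish 25 weeks.
Drug finishes as early as 15 and must finish by 25.
Float = 25 − 15 = 10.

10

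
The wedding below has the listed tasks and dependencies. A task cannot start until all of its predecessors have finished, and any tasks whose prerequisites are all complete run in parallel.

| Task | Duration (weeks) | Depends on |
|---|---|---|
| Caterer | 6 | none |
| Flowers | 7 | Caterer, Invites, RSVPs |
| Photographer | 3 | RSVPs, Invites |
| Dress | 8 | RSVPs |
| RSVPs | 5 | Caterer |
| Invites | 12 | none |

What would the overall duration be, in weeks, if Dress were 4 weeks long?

19

The binding path is Caterer→RSVPs→Dress = 6+5+8 = 19; finish at 19 weeks.
Dress lies on that path, so at 4 weeks the path becomes 15 weeks.
New critical path: Invites→Flowers = 12+7 = 19 ⇒ 19 weeks.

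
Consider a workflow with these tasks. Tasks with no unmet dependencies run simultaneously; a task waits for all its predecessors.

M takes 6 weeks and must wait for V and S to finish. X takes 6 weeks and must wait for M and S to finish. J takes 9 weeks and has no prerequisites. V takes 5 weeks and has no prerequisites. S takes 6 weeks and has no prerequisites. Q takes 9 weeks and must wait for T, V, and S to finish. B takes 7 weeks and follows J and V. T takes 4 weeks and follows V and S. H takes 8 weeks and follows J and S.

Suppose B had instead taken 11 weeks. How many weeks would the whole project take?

20

As given, the longest chain is S→T→Q = 6+4+9 = 19, so the finish is 19 weeks.
The longest path through B is only 16 weeks, so B has float 3.
The binding chain switches to J→B = 9+11 = 20; finish 20 weeks.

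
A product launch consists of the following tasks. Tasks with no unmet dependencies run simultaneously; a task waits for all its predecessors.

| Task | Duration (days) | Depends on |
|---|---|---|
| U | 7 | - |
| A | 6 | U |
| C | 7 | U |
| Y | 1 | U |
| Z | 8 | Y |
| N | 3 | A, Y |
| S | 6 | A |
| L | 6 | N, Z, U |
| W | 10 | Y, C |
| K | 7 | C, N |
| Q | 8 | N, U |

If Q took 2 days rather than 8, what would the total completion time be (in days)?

The binding path is U→A→N→Q = 7+6+3+8 = 24; finish at 24 days.
Q is on the critical path; changing it to 2 makes that path 18 days.
The binding chain switches to U→C→W = 7+7+10 = 24; finish 24 days.

24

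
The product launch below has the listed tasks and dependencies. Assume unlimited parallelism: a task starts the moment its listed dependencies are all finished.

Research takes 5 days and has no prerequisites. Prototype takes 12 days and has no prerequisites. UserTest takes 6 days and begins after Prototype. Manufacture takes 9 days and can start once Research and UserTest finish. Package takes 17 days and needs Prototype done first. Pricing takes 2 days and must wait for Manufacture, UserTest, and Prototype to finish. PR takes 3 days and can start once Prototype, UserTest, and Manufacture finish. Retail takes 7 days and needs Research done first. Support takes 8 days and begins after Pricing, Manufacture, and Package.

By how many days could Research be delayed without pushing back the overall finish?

The longest chain is Prototype→UserTest→Manufacture→Pricing→Support = 12+6+9+2+8 = 37; overall finish 37 days.
The longest chain containing Research totals 24 days.
Slack of Research = 13 − 0 = 13 days.

13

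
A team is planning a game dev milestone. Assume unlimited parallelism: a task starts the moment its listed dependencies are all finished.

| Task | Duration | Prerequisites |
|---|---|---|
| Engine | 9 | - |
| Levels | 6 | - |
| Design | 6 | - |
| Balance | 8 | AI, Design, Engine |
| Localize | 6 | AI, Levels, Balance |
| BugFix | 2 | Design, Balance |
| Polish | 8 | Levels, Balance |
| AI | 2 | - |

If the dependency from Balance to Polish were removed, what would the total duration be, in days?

Original critical path: Engine→Balance→Polish = 9+8+8 = 25 ⇒ 25 days.
Without Balance→Polish, Polish's earliest start moves from 17 to 6.
The longest chain is now Engine→Balance→Localize = 9+8+6 = 23, so the plan takes 23 days.

23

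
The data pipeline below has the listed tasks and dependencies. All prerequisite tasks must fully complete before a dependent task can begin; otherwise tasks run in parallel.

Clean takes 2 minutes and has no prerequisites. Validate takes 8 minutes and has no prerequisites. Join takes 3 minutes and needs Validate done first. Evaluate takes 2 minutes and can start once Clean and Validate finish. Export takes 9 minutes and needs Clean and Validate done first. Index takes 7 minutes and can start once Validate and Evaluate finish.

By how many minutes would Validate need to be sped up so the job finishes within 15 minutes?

2

Current finish: 17 minutes; target: 15.
Validate is on every critical path, so each minute cut from Validate cuts the finish by one (this holds down to a finish of 11).
Need 17 − 15 = 2 minutes off Validate → Validate becomes 6 minutes, finish becomes 15.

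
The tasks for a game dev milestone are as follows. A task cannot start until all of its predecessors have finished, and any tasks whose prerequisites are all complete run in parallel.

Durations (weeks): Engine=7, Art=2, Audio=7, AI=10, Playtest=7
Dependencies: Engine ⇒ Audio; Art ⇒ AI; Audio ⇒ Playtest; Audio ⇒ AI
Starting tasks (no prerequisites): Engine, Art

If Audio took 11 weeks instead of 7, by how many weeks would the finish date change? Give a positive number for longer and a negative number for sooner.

4

The binding path is Engine→Audio→AI = 7+7+10 = 24; finish at 24 weeks.
Audio is on the critical path; changing it to 11 makes that path 28 weeks.
No other chain overtakes it, so the finish is 28 weeks.
Change in finish: 28 − 24 = +4 weeks.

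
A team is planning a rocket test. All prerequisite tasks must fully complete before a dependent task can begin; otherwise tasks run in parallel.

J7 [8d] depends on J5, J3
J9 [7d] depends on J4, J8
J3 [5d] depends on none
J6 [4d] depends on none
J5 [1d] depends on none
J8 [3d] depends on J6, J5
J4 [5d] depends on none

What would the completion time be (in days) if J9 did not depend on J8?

Before: longest chain J6→J8→J9 = 4+3+7 = 14, finish 14.
Without J8→J9, J9's earliest start moves from 7 to 5.
After: J3→J7 = 5+8 = 13 → 13 days.

13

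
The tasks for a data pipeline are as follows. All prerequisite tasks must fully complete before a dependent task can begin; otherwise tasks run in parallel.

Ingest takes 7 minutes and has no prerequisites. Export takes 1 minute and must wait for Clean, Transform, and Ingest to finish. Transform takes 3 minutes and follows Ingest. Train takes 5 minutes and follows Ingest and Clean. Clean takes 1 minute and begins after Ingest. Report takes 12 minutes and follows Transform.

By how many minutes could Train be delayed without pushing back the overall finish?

9

Ingest→Transform→Report = 7+3+12 = 22 sets the makespan at 22 minutes.
Train finishes as early as 13 and must finish by 22.
So Train can slip 22 − 13 = 9 minutes.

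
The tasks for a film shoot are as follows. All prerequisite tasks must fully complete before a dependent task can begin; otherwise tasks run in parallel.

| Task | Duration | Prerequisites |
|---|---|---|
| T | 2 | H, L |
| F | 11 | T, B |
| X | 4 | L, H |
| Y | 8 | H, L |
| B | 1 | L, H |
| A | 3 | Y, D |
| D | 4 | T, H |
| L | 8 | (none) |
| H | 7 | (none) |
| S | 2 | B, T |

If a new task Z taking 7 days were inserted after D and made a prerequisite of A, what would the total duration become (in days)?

24

Originally the plan takes 21 days.
With Z inserted, A now waits for max(Y, D, Z).
New critical path: L→T→D→Z→A = 8+2+4+7+3 = 24 ⇒ 24 days.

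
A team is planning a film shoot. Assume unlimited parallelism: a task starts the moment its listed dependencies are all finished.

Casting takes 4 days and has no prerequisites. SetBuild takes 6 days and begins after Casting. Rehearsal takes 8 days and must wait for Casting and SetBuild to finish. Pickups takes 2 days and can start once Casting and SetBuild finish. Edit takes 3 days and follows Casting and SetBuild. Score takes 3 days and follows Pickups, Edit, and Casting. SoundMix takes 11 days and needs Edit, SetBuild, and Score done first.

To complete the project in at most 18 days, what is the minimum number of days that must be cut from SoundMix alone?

Current finish: 27 days; target: 18.
SoundMix is on every critical path, so each day cut from SoundMix cuts the finish by one (this holds down to a finish of 18).
Need 27 − 18 = 9 days off SoundMix → SoundMix becomes 2 days, finish becomes 18.

9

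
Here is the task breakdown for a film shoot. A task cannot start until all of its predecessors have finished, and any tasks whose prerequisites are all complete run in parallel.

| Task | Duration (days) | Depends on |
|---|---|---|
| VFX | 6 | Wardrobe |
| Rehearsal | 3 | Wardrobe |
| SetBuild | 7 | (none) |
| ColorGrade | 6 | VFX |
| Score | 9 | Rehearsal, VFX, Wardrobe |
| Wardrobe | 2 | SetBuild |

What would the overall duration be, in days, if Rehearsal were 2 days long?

24

Actual critical path: SetBuild→Wardrobe→VFX→Score = 7+2+6+9 = 24 ⇒ 24 days.
Rehearsal is off the critical path — its longest chain is 21 days, giving 3 of slack.
No other chain overtakes it, so the finish is 24 days.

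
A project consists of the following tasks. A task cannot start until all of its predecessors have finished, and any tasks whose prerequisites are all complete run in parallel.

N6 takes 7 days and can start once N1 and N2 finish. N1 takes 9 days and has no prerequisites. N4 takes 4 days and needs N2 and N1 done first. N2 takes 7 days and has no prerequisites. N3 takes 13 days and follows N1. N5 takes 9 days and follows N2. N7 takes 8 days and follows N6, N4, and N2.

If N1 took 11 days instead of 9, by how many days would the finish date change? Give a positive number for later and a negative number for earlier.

Critical path before the change: N1→N6→N7 = 9+7+8 = 24 giving 24 days.
N1 is on the critical path; changing it to 11 makes that path 26 days.
The critical path is still N1→N6→N7; finish is now 26 days.
Change in finish: 26 − 24 = +2 days.

2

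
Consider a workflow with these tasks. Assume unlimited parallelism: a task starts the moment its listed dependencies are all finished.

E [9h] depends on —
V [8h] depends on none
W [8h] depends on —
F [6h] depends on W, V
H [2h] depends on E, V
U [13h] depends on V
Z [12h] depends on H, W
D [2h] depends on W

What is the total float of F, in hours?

9

E→H→Z = 9+2+12 = 23 sets the makespan at 23 hours.
The longest chain containing F totals 14 hours.
Float = 23 − 14 = 9.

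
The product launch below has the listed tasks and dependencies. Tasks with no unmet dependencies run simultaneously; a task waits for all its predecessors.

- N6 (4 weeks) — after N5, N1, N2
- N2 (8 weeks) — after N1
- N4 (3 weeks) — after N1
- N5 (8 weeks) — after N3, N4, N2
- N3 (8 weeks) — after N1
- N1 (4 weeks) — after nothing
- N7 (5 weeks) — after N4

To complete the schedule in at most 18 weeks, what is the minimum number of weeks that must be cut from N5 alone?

Current finish: 24 weeks; target: 18.
N5 is on every critical path, so each week cut from N5 cuts the finish by one (this holds down to a finish of 17).
Need 24 − 18 = 6 weeks off N5 → N5 becomes 2 weeks, finish becomes 18.

6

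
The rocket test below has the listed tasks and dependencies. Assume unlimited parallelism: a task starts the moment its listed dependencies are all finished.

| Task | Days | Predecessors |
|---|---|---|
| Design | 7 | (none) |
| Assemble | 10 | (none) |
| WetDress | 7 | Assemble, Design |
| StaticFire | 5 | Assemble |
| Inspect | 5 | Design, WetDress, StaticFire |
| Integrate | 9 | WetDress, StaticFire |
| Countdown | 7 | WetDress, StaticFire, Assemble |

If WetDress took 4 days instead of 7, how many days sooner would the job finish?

As given, the longest chain is Assemble→WetDress→Integrate = 10+7+9 = 26, so the finish is 26 days.
WetDress is on the critical path; changing it to 4 makes that path 23 days.
New critical path: Assemble→StaticFire→Integrate = 10+5+9 = 24 ⇒ 24 days.
Change in finish: 24 − 26 = -2 days.

2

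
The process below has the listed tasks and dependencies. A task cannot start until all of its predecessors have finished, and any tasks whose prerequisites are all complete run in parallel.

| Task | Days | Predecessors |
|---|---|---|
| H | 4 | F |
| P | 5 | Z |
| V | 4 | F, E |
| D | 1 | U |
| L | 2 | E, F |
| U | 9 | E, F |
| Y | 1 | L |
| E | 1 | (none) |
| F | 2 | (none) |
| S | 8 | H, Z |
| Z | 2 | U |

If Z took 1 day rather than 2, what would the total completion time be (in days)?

20

As given, the longest chain is F→U→Z→S = 2+9+2+8 = 21, so the finish is 21 days.
Z is on the critical path; changing it to 1 makes that path 20 days.
The critical path is still F→U→Z→S; finish is now 20 days.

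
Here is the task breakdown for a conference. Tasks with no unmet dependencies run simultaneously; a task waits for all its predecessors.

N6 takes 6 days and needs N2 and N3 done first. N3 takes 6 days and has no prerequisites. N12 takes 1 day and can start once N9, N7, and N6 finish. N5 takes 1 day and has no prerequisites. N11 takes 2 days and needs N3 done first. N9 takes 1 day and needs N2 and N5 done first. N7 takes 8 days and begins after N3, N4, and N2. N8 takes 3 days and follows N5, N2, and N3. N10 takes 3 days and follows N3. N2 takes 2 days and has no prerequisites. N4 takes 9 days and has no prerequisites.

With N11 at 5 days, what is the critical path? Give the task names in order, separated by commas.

N4, N7, N12

Critical path before the change: N4→N7→N12 = 9+8+1 = 18 giving 18 days.
N11 is off the critical path — its longest chain is 8 days, giving 10 of slack.
No other chain overtakes it, so the finish is 18 days.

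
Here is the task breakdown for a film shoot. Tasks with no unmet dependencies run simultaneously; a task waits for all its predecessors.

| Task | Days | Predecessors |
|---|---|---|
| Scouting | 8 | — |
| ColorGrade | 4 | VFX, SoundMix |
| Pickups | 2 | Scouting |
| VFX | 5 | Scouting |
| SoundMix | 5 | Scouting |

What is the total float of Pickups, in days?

7

Critical path: Scouting→VFX→ColorGrade = 8+5+4 = 17, so the finish is 17 days.
The longest chain containing Pickups totals 10 days.
Slack of Pickups = 15 − 8 = 7 days.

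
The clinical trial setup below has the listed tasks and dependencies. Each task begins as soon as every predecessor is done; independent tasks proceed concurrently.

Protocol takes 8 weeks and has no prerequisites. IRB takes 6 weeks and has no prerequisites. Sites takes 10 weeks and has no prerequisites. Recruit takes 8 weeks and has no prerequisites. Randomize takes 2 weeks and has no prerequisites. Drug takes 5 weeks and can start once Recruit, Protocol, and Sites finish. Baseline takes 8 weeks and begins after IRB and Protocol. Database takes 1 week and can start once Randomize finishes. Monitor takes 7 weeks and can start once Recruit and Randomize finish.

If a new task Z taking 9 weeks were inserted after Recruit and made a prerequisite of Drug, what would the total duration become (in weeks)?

Originally the project takes 16 weeks.
With Z inserted, Drug now waits for max(Recruit, Protocol, Sites, Z).
New critical path: Recruit→Z→Drug = 8+9+5 = 22 ⇒ 22 weeks.

22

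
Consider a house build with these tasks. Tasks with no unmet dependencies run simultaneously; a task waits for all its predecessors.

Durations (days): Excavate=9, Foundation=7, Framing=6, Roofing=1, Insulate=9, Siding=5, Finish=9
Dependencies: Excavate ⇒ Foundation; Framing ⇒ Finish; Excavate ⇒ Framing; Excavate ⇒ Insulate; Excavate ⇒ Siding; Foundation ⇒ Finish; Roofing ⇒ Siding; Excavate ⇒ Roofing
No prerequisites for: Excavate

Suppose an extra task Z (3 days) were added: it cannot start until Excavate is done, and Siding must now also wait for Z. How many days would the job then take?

Originally the job takes 25 days.
With Z inserted, Siding now waits for max(Excavate, Roofing, Z).
New critical path: Excavate→Foundation→Finish = 9+7+9 = 25 ⇒ 25 days.

25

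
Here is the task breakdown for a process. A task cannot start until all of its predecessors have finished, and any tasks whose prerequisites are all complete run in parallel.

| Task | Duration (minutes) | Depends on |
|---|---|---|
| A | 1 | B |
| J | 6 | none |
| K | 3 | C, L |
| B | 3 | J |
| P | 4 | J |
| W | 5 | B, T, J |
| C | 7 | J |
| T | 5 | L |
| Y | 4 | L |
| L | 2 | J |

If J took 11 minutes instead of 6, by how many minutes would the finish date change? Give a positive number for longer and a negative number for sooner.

As given, the longest chain is J→L→T→W = 6+2+5+5 = 18, so the finish is 18 minutes.
J lies on that path, so at 11 minutes the path becomes 23 minutes.
The critical path is still J→L→T→W; finish is now 23 minutes.
Change in finish: 23 − 18 = +5 minutes.

5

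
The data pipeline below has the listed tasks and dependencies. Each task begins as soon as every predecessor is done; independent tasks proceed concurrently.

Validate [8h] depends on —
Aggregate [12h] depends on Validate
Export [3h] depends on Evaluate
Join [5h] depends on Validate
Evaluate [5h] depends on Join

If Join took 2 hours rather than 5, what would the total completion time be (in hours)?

Critical path before the change: Validate→Join→Evaluate→Export = 8+5+5+3 = 21 giving 21 hours.
Since Join is critical, the -3 change carries straight to that chain (now 18 hours).
New critical path: Validate→Aggregate = 8+12 = 20 ⇒ 20 hours.

20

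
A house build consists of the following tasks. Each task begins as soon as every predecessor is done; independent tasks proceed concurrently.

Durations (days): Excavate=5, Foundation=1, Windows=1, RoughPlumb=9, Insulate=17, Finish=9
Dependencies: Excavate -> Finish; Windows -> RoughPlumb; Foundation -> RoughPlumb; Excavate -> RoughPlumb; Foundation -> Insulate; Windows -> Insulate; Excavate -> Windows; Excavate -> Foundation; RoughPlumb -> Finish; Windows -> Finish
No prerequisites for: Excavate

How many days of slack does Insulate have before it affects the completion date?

1

Excavate→Foundation→RoughPlumb→Finish = 5+1+9+9 = 24 sets the makespan at 24 days.
Longest path through Insulate: 23 days (earliest finish 23, latest finish 24).
Float = 24 − 23 = 1.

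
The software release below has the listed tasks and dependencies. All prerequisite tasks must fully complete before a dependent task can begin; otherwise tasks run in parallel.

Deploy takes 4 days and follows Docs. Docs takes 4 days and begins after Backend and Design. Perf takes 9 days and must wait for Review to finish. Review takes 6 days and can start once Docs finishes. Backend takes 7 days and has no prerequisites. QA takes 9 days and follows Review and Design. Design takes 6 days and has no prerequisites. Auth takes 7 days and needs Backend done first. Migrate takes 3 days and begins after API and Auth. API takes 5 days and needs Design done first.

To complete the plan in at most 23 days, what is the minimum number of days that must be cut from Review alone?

Current finish: 26 days; target: 23.
Review is on every critical path, so each day cut from Review cuts the finish by one (this holds down to a finish of 21).
Need 26 − 23 = 3 days off Review → Review becomes 3 days, finish becomes 23.

3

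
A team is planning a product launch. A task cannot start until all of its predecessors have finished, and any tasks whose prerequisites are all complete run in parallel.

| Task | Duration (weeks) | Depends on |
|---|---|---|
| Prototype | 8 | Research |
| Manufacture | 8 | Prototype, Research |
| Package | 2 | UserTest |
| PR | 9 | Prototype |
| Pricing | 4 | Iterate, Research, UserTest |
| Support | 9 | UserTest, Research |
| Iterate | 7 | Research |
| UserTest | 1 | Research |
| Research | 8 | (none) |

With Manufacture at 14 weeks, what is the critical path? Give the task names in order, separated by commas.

Research, Prototype, Manufacture

Baseline: Research→Prototype→PR = 8+8+9 = 25 → 25 weeks.
The longest path through Manufacture is only 24 weeks, so Manufacture has float 1.
Now Research→Prototype→Manufacture = 8+8+14 = 30 is longest, so the finish becomes 30 weeks.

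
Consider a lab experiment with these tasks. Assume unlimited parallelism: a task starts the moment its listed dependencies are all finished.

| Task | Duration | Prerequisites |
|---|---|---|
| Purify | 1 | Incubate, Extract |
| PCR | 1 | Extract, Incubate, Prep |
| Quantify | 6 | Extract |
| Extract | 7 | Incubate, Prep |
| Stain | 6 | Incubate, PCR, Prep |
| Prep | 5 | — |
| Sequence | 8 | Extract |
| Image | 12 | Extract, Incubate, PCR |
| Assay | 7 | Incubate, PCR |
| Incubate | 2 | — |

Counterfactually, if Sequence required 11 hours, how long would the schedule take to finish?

Actual critical path: Prep→Extract→PCR→Image = 5+7+1+12 = 25 ⇒ 25 hours.
Sequence has 5 hours of float (longest path through it is 20).
That remains the longest chain; total 25 hours.

25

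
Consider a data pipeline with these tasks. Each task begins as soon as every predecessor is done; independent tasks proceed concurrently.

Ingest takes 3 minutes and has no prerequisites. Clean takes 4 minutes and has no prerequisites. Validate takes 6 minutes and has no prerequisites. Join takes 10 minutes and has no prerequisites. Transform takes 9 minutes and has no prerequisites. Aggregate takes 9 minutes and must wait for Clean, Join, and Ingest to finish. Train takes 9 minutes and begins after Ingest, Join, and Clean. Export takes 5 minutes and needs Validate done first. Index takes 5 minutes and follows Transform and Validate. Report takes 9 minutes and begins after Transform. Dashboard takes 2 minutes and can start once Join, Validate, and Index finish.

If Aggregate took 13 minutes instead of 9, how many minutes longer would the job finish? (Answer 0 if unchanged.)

The binding path is Join→Aggregate = 10+9 = 19; finish at 19 minutes.
Since Aggregate is critical, the +4 change carries straight to that chain (now 23 minutes).
No other chain overtakes it, so the finish is 23 minutes.
Change in finish: 23 − 19 = +4 minutes.

4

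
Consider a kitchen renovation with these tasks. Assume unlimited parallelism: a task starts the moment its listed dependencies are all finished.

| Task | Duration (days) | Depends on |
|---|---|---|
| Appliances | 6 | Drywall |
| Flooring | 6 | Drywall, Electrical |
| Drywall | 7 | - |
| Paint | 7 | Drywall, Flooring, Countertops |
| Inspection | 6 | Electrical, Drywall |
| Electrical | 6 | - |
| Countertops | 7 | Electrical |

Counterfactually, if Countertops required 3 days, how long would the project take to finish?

Actual critical path: Electrical→Countertops→Paint = 6+7+7 = 20 ⇒ 20 days.
Countertops is on the critical path; changing it to 3 makes that path 16 days.
The binding chain switches to Drywall→Flooring→Paint = 7+6+7 = 20; finish 20 days.

20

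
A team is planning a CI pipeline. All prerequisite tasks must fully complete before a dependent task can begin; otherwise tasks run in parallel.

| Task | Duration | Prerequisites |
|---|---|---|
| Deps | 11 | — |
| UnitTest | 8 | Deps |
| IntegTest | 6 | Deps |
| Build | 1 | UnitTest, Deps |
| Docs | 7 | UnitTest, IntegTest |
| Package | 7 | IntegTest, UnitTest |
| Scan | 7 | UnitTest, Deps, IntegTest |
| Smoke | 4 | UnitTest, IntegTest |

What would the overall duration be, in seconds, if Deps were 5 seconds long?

20

Critical path before the change: Deps→UnitTest→Docs = 11+8+7 = 26 giving 26 seconds.
Deps lies on that path, so at 5 seconds the path becomes 20 seconds.
No other chain overtakes it, so the finish is 20 seconds.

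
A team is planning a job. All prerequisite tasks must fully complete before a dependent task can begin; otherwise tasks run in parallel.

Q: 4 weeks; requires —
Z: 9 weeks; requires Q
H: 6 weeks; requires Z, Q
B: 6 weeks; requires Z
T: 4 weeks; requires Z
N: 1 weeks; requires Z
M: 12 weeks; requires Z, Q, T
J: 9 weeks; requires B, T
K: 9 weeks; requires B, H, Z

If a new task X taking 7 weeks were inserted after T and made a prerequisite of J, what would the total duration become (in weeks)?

33

Originally the job takes 29 weeks.
With X inserted, J now waits for max(B, T, X).
New critical path: Q→Z→T→X→J = 4+9+4+7+9 = 33 ⇒ 33 weeks.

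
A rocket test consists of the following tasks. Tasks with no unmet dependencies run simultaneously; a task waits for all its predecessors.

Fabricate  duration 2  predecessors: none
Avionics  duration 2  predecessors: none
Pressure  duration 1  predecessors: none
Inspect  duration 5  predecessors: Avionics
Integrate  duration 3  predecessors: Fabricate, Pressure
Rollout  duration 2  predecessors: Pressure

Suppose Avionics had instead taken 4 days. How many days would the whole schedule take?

9

The binding path is Avionics→Inspect = 2+5 = 7; finish at 7 days.
Avionics is on the critical path; changing it to 4 makes that path 9 days.
That remains the longest chain; total 9 days.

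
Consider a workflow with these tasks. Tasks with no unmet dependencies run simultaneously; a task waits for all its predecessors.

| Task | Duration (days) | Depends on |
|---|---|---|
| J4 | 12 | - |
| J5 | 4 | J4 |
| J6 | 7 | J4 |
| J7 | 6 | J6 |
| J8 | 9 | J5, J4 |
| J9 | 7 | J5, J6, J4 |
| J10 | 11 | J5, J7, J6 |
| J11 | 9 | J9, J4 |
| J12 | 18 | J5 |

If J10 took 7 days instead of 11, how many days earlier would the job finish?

1

Actual critical path: J4→J6→J7→J10 = 12+7+6+11 = 36 ⇒ 36 days.
Since J10 is critical, the -4 change carries straight to that chain (now 32 days).
Now J4→J6→J9→J11 = 12+7+7+9 = 35 is longest, so the finish becomes 35 days.
Change in finish: 35 − 36 = -1 days.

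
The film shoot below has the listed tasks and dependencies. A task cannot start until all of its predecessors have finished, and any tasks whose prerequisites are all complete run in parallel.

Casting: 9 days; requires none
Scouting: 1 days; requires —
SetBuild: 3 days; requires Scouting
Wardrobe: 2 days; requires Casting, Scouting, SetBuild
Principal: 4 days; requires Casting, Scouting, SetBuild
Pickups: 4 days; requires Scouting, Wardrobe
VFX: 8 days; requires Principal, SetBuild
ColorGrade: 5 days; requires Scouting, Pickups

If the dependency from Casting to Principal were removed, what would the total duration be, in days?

20

Before: longest chain Casting→Principal→VFX = 9+4+8 = 21, finish 21.
Without Casting→Principal, Principal's earliest start moves from 9 to 4.
After: Casting→Wardrobe→Pickups→ColorGrade = 9+2+4+5 = 20 → 20 days.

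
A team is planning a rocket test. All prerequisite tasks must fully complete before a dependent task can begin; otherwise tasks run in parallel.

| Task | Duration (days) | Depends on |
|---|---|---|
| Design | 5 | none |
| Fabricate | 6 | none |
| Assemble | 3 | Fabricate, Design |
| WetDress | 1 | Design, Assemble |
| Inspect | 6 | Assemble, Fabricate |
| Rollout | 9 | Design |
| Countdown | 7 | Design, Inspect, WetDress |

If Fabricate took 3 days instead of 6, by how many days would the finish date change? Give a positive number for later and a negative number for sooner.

As given, the longest chain is Fabricate→Assemble→Inspect→Countdown = 6+3+6+7 = 22, so the finish is 22 days.
Fabricate is on the critical path; changing it to 3 makes that path 19 days.
Now Design→Assemble→Inspect→Countdown = 5+3+6+7 = 21 is longest, so the finish becomes 21 days.
Change in finish: 21 − 22 = -1 days.

-1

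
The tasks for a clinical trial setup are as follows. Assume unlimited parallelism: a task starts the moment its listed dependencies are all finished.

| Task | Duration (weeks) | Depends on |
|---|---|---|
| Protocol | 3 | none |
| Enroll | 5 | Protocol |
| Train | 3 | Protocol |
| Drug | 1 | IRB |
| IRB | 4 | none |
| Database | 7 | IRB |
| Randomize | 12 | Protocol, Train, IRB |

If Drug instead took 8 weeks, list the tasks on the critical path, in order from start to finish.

As given, the longest chain is Protocol→Train→Randomize = 3+3+12 = 18, so the finish is 18 weeks.
Drug is off the critical path — its longest chain is 5 weeks, giving 13 of slack.
The critical path is still Protocol→Train→Randomize; finish is now 18 weeks.

Protocol, Train, Randomize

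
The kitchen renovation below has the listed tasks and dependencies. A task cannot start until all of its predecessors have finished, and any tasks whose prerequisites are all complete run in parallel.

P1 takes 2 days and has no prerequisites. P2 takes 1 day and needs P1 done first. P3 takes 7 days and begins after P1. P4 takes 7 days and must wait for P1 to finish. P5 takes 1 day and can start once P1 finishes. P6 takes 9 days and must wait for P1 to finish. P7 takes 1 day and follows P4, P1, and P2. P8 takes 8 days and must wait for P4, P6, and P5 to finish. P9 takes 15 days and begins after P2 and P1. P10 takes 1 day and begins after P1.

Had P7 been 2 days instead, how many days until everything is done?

19

Baseline: P1→P6→P8 = 2+9+8 = 19 → 19 days.
The longest path through P7 is only 10 days, so P7 has float 9.
The critical path is still P1→P6→P8; finish is now 19 days.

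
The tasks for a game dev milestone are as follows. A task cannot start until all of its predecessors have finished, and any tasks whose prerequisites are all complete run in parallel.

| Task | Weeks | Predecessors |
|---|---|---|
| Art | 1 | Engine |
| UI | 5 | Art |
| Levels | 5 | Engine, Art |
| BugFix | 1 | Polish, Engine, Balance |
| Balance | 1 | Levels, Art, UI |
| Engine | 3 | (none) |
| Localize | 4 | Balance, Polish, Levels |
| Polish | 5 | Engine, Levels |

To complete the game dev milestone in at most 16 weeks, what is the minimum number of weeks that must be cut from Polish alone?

2

Current finish: 18 weeks; target: 16.
Polish is on every critical path, so each week cut from Polish cuts the finish by one (this holds down to a finish of 14).
Need 18 − 16 = 2 weeks off Polish → Polish becomes 3 weeks, finish becomes 16.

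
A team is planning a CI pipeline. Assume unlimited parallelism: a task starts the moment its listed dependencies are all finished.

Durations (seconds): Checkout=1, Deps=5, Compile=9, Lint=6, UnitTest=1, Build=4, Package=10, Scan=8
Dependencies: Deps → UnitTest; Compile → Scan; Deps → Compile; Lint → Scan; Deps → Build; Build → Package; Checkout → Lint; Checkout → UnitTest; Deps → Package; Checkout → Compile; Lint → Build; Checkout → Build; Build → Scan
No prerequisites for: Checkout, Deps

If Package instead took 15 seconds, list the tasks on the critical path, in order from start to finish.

Checkout, Lint, Build, Package

Baseline: Deps→Compile→Scan = 5+9+8 = 22 → 22 seconds.
Package is off the critical path — its longest chain is 21 seconds, giving 1 of slack.
New critical path: Checkout→Lint→Build→Package = 1+6+4+15 = 26 ⇒ 26 seconds.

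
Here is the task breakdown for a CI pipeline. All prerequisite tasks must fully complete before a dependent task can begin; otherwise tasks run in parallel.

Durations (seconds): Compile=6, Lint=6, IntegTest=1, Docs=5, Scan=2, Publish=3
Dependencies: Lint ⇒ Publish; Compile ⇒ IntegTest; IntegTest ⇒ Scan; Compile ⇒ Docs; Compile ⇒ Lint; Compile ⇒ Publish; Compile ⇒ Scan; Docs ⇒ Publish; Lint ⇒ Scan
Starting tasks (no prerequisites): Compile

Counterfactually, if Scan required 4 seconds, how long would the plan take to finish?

16

As given, the longest chain is Compile→Lint→Publish = 6+6+3 = 15, so the finish is 15 seconds.
Scan is off the critical path — its longest chain is 14 seconds, giving 1 of slack.
The binding chain switches to Compile→Lint→Scan = 6+6+4 = 16; finish 16 seconds.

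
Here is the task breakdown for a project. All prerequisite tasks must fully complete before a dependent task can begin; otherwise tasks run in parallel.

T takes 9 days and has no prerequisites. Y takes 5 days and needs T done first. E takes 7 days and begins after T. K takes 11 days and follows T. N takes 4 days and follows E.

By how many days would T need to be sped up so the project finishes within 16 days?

4

Current finish: 20 days; target: 16.
T is on every critical path, so each day cut from T cuts the finish by one (this holds down to a finish of 12).
Need 20 − 16 = 4 days off T → T becomes 5 days, finish becomes 16.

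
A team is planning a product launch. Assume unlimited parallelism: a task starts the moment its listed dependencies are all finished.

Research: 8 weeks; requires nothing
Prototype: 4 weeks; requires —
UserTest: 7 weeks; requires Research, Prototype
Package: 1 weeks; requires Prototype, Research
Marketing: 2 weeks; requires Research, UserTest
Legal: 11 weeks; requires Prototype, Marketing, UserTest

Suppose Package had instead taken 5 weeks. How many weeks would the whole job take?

28

Actual critical path: Research→UserTest→Marketing→Legal = 8+7+2+11 = 28 ⇒ 28 weeks.
Package is off the critical path — its longest chain is 9 weeks, giving 19 of slack.
That remains the longest chain; total 28 weeks.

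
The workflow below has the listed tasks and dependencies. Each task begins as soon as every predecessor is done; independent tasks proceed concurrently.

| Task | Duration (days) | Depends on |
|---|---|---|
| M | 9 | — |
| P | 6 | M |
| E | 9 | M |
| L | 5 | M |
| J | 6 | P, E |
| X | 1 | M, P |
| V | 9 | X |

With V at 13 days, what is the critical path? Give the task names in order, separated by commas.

M, P, X, V

The binding path is M→P→X→V = 9+6+1+9 = 25; finish at 25 days.
V is on the critical path; changing it to 13 makes that path 29 days.
The critical path is still M→P→X→V; finish is now 29 days.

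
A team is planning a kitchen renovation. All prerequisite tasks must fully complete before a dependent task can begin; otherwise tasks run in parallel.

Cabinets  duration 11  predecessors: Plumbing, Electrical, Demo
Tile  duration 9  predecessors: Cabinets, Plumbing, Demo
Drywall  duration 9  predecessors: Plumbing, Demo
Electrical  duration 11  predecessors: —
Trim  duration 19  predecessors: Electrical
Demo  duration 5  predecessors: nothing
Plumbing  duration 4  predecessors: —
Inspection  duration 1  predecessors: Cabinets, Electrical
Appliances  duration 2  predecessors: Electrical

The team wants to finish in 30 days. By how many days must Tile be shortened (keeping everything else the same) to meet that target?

Current finish: 31 days; target: 30.
Tile is on every critical path, so each day cut from Tile cuts the finish by one (this holds down to a finish of 30).
Need 31 − 30 = 1 day off Tile → Tile becomes 8 days, finish becomes 30.

1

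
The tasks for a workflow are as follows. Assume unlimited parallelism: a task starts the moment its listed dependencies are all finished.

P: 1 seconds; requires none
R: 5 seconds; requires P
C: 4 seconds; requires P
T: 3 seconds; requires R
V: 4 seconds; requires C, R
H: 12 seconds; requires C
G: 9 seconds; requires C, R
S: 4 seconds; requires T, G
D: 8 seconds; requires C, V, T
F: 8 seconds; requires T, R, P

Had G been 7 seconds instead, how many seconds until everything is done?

The binding path is P→R→G→S = 1+5+9+4 = 19; finish at 19 seconds.
G lies on that path, so at 7 seconds the path becomes 17 seconds.
The binding chain switches to P→R→V→D = 1+5+4+8 = 18; finish 18 seconds.

18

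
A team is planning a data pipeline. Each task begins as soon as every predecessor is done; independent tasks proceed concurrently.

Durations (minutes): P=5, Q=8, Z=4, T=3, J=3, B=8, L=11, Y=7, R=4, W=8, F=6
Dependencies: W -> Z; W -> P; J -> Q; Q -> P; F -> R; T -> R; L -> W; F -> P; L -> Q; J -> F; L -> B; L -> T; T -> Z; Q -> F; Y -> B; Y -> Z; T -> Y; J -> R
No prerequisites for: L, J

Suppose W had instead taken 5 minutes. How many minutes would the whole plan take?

30

Actual critical path: L→Q→F→P = 11+8+6+5 = 30 ⇒ 30 minutes.
W has 6 minutes of float (longest path through it is 24).
That remains the longest chain; total 30 minutes.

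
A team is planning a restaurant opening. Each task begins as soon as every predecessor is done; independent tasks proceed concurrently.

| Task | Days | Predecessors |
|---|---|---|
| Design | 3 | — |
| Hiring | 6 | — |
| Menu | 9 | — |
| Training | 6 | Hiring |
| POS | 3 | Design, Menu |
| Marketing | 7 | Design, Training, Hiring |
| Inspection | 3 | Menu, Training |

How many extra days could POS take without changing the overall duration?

7

Hiring→Training→Marketing = 6+6+7 = 19 sets the makespan at 19 days.
The longest chain containing POS totals 12 days.
Slack of POS = 16 − 9 = 7 days.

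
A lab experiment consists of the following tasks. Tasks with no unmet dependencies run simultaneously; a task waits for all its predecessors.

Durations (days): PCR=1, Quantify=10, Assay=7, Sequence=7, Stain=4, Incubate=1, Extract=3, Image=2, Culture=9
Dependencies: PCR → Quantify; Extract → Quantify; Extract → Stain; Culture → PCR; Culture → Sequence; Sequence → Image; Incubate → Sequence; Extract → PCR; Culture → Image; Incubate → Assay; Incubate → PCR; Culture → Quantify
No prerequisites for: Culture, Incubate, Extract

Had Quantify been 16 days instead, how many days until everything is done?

26

Critical path before the change: Culture→PCR→Quantify = 9+1+10 = 20 giving 20 days.
Since Quantify is critical, the +6 change carries straight to that chain (now 26 days).
No other chain overtakes it, so the finish is 26 days.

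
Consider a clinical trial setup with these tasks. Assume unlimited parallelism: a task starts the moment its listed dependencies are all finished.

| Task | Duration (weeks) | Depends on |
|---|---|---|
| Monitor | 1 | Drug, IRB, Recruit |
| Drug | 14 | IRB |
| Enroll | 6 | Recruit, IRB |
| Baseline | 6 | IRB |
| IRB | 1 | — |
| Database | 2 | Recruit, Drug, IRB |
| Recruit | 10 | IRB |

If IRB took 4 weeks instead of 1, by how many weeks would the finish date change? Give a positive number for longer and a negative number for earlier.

3

As given, the longest chain is IRB→Recruit→Enroll = 1+10+6 = 17, so the finish is 17 weeks.
IRB lies on that path, so at 4 weeks the path becomes 20 weeks.
The critical path is still IRB→Recruit→Enroll; finish is now 20 weeks.
Change in finish: 20 − 17 = +3 weeks.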